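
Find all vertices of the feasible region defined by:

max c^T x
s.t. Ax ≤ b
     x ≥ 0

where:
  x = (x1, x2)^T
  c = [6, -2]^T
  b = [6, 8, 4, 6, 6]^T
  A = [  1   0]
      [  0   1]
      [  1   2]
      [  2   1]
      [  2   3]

(0, 0), (3, 0), (0, 2)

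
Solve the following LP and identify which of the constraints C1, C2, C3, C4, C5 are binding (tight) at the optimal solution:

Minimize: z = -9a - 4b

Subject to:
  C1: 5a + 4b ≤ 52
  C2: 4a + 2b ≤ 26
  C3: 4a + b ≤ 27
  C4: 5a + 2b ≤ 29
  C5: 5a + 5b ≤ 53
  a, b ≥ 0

At a = 3, b = 7, compute slack b - a·x for each constraint:
  C1: 52 − 43 = 9  (slack)
  C2: 26 − 26 = 0  (binding)
  C3: 27 − 19 = 8  (slack)
  C4: 29 − 29 = 0  (binding)
  C5: 53 − 50 = 3  (slack)

Optimal: a = 3, b = 7
Binding: C2, C4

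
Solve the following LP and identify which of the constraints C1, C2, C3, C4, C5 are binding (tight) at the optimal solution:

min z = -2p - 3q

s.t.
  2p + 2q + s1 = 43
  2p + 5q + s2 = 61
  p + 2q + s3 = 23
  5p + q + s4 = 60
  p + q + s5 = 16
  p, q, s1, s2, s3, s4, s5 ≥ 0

At p = 9, q = 7, compute slack b - a·x for each constraint:
  C1: 43 − 32 = 11  (slack)
  C2: 61 − 53 = 8  (slack)
  C3: 23 − 23 = 0  (binding)
  C4: 60 − 52 = 8  (slack)
  C5: 16 − 16 = 0  (binding)

Optimal: p = 9, q = 7
Binding: C3, C5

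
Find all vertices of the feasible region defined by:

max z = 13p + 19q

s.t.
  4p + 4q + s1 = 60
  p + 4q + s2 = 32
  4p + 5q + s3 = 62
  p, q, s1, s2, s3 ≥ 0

(0, 0), (15, 0), (13, 2), (8, 6), (0, 8)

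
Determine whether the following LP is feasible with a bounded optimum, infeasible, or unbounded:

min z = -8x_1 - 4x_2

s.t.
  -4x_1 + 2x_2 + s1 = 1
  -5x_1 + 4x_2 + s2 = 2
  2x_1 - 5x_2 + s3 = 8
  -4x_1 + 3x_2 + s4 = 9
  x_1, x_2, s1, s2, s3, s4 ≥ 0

Unbounded (objective can decrease without bound)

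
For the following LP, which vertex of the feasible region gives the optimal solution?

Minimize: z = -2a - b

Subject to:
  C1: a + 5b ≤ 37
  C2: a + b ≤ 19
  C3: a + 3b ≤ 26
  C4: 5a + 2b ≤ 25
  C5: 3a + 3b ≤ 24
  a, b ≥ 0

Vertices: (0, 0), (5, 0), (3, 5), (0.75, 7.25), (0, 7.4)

Evaluate the objective at each vertex of the feasible region:
  z(0, 0) = 0
  z(5, 0) = -10
  z(3, 5) = -11  ←
  z(0.75, 7.25) = -8.75
  z(0, 7.4) = -7.4
The minimum is at a = 3, b = 5.

(3, 5)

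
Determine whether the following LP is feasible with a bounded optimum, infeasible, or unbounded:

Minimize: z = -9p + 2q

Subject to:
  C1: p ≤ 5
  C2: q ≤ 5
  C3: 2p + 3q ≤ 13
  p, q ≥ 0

Feasible with a bounded optimal solution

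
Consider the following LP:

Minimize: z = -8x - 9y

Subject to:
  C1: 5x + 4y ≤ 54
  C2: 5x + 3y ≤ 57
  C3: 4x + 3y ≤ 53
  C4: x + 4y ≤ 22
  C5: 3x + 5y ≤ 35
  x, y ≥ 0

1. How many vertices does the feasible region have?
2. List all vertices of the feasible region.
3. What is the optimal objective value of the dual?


1. 5
2. (0, 0), (10.8, 0), (10, 1), (4.286, 4.429), (0, 5.5)
3. -89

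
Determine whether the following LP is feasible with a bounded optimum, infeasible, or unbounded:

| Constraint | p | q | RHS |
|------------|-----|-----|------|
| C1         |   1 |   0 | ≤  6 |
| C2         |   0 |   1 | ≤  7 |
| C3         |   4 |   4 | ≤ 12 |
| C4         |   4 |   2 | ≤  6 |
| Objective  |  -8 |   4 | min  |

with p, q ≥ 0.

Feasible with a bounded optimal solution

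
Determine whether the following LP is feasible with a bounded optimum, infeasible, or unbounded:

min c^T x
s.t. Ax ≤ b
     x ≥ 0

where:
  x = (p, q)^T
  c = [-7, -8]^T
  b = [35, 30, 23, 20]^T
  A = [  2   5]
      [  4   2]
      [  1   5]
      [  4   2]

Feasible with a bounded optimal solution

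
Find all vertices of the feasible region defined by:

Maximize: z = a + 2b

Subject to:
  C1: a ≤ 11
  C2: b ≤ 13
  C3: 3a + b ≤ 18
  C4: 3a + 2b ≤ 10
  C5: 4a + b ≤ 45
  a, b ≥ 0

(0, 0), (3.333, 0), (0, 5)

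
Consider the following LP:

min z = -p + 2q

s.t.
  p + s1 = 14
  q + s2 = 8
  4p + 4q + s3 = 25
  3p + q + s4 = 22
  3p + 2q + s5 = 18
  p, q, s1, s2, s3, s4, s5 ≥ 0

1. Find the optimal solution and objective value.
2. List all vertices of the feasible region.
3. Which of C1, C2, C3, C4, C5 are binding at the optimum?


1. p = 6, q = 0, z = -6
2. (0, 0), (6, 0), (5.5, 0.75), (0, 6.25)
3. C5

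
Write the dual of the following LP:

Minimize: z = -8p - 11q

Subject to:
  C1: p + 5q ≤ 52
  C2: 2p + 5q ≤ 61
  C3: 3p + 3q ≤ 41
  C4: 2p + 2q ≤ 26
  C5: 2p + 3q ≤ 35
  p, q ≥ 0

Primal min cᵀx s.t. Ax ≤ b, x ≥ 0  →  Dual max −bᵀy s.t. Aᵀy ≥ −c, y ≥ 0.

Maximize: z = -52y1 - 61y2 - 41y3 - 26y4 - 35y5

Subject to:
  y1 + 2y2 + 3y3 + 2y4 + 2y5 ≥ 8
  5y1 + 5y2 + 3y3 + 2y4 + 3y5 ≥ 11
  y1, y2, y3, y4, y5 ≥ 0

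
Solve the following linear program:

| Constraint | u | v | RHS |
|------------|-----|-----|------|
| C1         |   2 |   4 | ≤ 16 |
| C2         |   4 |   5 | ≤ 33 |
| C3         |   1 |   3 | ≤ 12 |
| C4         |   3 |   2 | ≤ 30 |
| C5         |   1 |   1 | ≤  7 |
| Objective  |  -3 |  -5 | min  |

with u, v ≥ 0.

Evaluate the objective at each vertex of the feasible region:
  z(0, 0) = 0
  z(7, 0) = -21
  z(6, 1) = -23  ←
  z(0, 4) = -20
The minimum is at u = 6, v = 1.

u = 6, v = 1, z = -23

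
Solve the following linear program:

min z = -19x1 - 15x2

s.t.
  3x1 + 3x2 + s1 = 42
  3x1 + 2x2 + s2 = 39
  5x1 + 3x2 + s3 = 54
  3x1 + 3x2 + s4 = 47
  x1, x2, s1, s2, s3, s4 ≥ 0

Evaluate the objective at each vertex of the feasible region:
  z(0, 0) = 0
  z(10.8, 0) = -205.2
  z(6, 8) = -234  ←
  z(0, 14) = -210
The minimum is at x1 = 6, x2 = 8.

x1 = 6, x2 = 8, z = -234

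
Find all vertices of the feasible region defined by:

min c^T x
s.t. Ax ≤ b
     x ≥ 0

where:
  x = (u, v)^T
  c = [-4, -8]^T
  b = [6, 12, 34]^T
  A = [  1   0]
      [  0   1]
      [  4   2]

(0, 0), (6, 0), (6, 5), (2.5, 12), (0, 12)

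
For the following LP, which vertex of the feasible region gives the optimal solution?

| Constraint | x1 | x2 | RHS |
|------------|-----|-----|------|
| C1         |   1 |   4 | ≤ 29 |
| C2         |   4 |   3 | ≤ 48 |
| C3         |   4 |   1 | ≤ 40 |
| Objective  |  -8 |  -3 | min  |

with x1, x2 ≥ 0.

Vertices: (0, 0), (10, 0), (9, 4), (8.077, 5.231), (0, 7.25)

Evaluate the objective at each vertex of the feasible region:
  z(0, 0) = 0
  z(10, 0) = -80
  z(9, 4) = -84  ←
  z(8.077, 5.231) = -80.31
  z(0, 7.25) = -21.75
The minimum is at x1 = 9, x2 = 4.

(9, 4)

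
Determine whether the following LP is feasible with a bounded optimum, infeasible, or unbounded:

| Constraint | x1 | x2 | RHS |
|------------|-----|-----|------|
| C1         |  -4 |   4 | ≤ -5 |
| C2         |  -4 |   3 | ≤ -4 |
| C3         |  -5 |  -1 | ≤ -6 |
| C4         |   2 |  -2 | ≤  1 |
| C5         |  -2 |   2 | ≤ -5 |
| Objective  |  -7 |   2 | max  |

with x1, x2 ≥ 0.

Infeasible (no feasible solution exists)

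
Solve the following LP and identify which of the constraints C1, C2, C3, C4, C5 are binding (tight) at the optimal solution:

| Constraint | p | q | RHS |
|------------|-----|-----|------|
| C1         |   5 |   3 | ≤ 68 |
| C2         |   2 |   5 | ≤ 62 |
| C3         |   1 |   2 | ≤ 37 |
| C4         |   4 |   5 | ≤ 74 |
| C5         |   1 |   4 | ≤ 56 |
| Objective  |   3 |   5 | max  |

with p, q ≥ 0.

At p = 6, q = 10, compute slack b - a·x for each constraint:
  C1: 68 − 60 = 8  (slack)
  C2: 62 − 62 = 0  (binding)
  C3: 37 − 26 = 11  (slack)
  C4: 74 − 74 = 0  (binding)
  C5: 56 − 46 = 10  (slack)

Optimal: p = 6, q = 10
Binding: C2, C4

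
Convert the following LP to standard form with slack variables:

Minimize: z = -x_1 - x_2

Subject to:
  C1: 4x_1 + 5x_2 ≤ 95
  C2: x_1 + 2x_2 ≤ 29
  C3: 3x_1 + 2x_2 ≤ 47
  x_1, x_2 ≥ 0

min z = -x_1 - x_2

s.t.
  4x_1 + 5x_2 + s1 = 95
  x_1 + 2x_2 + s2 = 29
  3x_1 + 2x_2 + s3 = 47
  x_1, x_2, s1, s2, s3 ≥ 0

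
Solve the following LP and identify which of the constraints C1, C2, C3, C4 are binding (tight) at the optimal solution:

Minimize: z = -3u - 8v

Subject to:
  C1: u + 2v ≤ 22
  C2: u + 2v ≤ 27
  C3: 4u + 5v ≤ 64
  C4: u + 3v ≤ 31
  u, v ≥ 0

At u = 4, v = 9, compute slack b - a·x for each constraint:
  C1: 22 − 22 = 0  (binding)
  C2: 27 − 22 = 5  (slack)
  C3: 64 − 61 = 3  (slack)
  C4: 31 − 31 = 0  (binding)

Optimal: u = 4, v = 9
Binding: C1, C4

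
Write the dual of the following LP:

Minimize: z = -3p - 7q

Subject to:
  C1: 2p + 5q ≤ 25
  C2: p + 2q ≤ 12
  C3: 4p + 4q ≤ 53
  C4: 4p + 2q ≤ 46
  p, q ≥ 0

Primal min cᵀx s.t. Ax ≤ b, x ≥ 0  →  Dual max −bᵀy s.t. Aᵀy ≥ −c, y ≥ 0.

Maximize: z = -25y1 - 12y2 - 53y3 - 46y4

Subject to:
  2y1 + y2 + 4y3 + 4y4 ≥ 3
  5y1 + 2y2 + 4y3 + 2y4 ≥ 7
  y1, y2, y3, y4 ≥ 0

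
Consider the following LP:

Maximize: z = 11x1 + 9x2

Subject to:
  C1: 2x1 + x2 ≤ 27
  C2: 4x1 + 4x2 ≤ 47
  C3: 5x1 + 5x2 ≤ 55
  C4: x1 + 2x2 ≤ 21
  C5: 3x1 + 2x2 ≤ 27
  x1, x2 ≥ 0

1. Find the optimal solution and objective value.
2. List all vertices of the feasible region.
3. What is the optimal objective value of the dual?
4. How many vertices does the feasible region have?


1. x1 = 5, x2 = 6, z = 109
2. (0, 0), (9, 0), (5, 6), (1, 10), (0, 10.5)
3. 109
4. 5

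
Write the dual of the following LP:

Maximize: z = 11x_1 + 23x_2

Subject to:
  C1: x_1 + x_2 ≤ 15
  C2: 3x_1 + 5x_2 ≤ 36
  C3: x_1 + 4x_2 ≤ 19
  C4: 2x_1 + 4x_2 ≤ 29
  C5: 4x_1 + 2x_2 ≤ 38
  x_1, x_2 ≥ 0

Primal max cᵀx s.t. Ax ≤ b, x ≥ 0  →  Dual min bᵀy s.t. Aᵀy ≥ c, y ≥ 0.

Minimize: z = 15y1 + 36y2 + 19y3 + 29y4 + 38y5

Subject to:
  y1 + 3y2 + y3 + 2y4 + 4y5 ≥ 11
  y1 + 5y2 + 4y3 + 4y4 + 2y5 ≥ 23
  y1, y2, y3, y4, y5 ≥ 0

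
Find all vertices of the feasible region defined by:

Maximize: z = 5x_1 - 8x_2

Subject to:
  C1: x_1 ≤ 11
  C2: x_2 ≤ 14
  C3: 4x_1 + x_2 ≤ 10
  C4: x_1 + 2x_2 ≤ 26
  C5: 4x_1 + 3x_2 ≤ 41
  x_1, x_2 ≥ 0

(0, 0), (2.5, 0), (0, 10)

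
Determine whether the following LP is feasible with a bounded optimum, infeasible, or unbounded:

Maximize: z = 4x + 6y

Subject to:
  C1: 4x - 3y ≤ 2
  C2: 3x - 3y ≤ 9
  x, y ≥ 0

Unbounded (objective can increase without bound)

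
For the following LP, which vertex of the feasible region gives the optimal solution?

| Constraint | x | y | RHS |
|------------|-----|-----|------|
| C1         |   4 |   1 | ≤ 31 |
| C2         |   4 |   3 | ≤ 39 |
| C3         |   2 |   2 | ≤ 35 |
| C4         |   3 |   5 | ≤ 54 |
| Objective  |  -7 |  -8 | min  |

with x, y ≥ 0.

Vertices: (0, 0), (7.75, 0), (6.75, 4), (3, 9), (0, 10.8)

Evaluate the objective at each vertex of the feasible region:
  z(0, 0) = 0
  z(7.75, 0) = -54.25
  z(6.75, 4) = -79.25
  z(3, 9) = -93  ←
  z(0, 10.8) = -86.4
The minimum is at x = 3, y = 9.

(3, 9)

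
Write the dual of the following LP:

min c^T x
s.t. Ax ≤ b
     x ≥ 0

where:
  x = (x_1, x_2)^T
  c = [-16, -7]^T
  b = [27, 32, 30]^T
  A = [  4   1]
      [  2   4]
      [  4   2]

Primal min cᵀx s.t. Ax ≤ b, x ≥ 0  →  Dual max −bᵀy s.t. Aᵀy ≥ −c, y ≥ 0.

Maximize: z = -27y1 - 32y2 - 30y3

Subject to:
  4y1 + 2y2 + 4y3 ≥ 16
  y1 + 4y2 + 2y3 ≥ 7
  y1, y2, y3 ≥ 0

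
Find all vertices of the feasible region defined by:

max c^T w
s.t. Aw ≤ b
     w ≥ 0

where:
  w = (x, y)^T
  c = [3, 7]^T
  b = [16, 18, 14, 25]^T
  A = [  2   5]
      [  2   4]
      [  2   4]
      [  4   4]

(0, 0), (6.25, 0), (5.5, 0.75), (3, 2), (0, 3.2)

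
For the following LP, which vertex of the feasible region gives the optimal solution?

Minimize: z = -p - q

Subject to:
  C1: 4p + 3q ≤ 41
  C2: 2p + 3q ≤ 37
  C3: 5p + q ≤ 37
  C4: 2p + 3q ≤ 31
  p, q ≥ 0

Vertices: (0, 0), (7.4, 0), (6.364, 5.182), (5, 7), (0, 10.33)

Evaluate the objective at each vertex of the feasible region:
  z(0, 0) = 0
  z(7.4, 0) = -7.4
  z(6.364, 5.182) = -11.55
  z(5, 7) = -12  ←
  z(0, 10.33) = -10.33
The minimum is at p = 5, q = 7.

(5, 7)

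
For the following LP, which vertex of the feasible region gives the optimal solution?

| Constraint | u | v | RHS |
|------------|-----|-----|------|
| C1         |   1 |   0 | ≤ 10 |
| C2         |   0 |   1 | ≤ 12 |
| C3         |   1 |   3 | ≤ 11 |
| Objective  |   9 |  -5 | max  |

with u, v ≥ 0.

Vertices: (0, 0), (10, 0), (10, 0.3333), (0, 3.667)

Evaluate the objective at each vertex of the feasible region:
  z(0, 0) = 0
  z(10, 0) = 90  ←
  z(10, 0.3333) = 88.33
  z(0, 3.667) = -18.33
The maximum is at u = 10, v = 0.

(10, 0)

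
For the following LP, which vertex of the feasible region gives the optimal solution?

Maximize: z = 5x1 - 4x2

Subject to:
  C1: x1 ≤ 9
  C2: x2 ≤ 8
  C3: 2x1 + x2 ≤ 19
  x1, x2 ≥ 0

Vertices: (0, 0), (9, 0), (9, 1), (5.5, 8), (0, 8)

Evaluate the objective at each vertex of the feasible region:
  z(0, 0) = 0
  z(9, 0) = 45  ←
  z(9, 1) = 41
  z(5.5, 8) = -4.5
  z(0, 8) = -32
The maximum is at x1 = 9, x2 = 0.

(9, 0)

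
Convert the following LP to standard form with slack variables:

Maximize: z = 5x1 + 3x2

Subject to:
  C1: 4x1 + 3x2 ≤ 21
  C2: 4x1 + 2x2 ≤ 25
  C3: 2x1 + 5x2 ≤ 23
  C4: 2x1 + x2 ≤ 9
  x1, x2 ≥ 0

max z = 5x1 + 3x2

s.t.
  4x1 + 3x2 + s1 = 21
  4x1 + 2x2 + s2 = 25
  2x1 + 5x2 + s3 = 23
  2x1 + x2 + s4 = 9
  x1, x2, s1, s2, s3, s4 ≥ 0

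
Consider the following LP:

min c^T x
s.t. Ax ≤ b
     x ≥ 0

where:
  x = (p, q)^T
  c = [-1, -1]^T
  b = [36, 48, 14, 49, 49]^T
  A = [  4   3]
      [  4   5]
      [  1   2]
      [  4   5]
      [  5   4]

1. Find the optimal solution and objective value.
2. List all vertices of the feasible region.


1. p = 6, q = 4, z = -10
2. (0, 0), (9, 0), (6, 4), (0, 7)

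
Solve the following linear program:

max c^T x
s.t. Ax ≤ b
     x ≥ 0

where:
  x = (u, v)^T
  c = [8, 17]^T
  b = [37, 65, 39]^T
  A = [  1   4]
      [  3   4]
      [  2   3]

Evaluate the objective at each vertex of the feasible region:
  z(0, 0) = 0
  z(19.5, 0) = 156
  z(9, 7) = 191  ←
  z(0, 9.25) = 157.2
The maximum is at u = 9, v = 7.

u = 9, v = 7, z = 191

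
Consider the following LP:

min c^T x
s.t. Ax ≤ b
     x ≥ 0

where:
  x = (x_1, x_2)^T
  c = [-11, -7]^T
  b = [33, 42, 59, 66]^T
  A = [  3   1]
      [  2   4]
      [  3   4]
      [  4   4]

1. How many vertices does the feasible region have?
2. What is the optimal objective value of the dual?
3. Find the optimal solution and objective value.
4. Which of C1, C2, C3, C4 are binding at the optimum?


1. 4
2. -141
3. x_1 = 9, x_2 = 6, z = -141
4. C1, C2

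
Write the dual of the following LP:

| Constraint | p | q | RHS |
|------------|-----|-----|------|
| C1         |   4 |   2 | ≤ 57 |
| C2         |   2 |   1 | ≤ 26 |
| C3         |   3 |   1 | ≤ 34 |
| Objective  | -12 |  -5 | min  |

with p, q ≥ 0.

Primal min cᵀx s.t. Ax ≤ b, x ≥ 0  →  Dual max −bᵀy s.t. Aᵀy ≥ −c, y ≥ 0.

Maximize: z = -57y1 - 26y2 - 34y3

Subject to:
  4y1 + 2y2 + 3y3 ≥ 12
  2y1 + y2 + y3 ≥ 5
  y1, y2, y3 ≥ 0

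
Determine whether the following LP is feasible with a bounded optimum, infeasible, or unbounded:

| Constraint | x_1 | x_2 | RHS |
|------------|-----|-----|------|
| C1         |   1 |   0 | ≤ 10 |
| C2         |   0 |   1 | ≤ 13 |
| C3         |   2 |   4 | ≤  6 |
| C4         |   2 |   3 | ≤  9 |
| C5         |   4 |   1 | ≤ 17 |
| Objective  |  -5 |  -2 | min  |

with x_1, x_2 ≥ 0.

Feasible with a bounded optimal solution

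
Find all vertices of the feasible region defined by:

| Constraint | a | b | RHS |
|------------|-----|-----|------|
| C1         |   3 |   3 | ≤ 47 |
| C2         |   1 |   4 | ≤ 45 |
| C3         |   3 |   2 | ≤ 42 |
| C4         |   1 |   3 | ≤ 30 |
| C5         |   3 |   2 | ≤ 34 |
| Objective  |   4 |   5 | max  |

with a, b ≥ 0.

(0, 0), (11.33, 0), (6, 8), (0, 10)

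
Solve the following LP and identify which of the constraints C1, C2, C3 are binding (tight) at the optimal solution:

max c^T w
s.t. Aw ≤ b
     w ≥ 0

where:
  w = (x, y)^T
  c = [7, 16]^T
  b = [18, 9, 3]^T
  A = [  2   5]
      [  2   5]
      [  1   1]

At x = 2, y = 1, compute slack b - a·x for each constraint:
  C1: 18 − 9 = 9  (slack)
  C2: 9 − 9 = 0  (binding)
  C3: 3 − 3 = 0  (binding)

Optimal: x = 2, y = 1
Binding: C2, C3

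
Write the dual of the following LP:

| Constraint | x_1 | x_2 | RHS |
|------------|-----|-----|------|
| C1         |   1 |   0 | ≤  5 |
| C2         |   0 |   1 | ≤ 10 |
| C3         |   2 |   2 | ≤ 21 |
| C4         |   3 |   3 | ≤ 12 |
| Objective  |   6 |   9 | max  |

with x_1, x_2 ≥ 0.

Primal max cᵀx s.t. Ax ≤ b, x ≥ 0  →  Dual min bᵀy s.t. Aᵀy ≥ c, y ≥ 0.

Minimize: z = 5y1 + 10y2 + 21y3 + 12y4

Subject to:
  y1 + 2y3 + 3y4 ≥ 6
  y2 + 2y3 + 3y4 ≥ 9
  y1, y2, y3, y4 ≥ 0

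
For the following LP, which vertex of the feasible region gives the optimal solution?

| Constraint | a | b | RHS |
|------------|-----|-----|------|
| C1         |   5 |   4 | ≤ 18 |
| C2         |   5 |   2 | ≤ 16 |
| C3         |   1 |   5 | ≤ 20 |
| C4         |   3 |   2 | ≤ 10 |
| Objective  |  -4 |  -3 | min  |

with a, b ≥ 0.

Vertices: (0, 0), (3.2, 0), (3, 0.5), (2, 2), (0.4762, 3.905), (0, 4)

Evaluate the objective at each vertex of the feasible region:
  z(0, 0) = 0
  z(3.2, 0) = -12.8
  z(3, 0.5) = -13.5
  z(2, 2) = -14  ←
  z(0.4762, 3.905) = -13.62
  z(0, 4) = -12
The minimum is at a = 2, b = 2.

(2, 2)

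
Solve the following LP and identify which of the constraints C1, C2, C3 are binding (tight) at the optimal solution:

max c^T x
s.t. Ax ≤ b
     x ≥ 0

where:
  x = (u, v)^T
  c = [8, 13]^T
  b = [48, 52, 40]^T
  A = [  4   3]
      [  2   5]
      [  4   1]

At u = 6, v = 8, compute slack b - a·x for each constraint:
  C1: 48 − 48 = 0  (binding)
  C2: 52 − 52 = 0  (binding)
  C3: 40 − 32 = 8  (slack)

Optimal: u = 6, v = 8
Binding: C1, C2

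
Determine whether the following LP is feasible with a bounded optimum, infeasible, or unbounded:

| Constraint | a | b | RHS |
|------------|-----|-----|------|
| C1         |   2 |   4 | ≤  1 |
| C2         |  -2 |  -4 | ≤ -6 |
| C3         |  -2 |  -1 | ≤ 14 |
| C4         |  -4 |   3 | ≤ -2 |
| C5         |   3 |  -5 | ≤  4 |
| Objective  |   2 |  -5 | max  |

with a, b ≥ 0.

Infeasible (no feasible solution exists)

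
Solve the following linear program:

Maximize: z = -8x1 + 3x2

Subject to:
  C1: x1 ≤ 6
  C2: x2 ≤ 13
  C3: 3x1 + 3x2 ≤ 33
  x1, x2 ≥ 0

Evaluate the objective at each vertex of the feasible region:
  z(0, 0) = 0
  z(6, 0) = -48
  z(6, 5) = -33
  z(0, 11) = 33  ←
The maximum is at x1 = 0, x2 = 11.

x1 = 0, x2 = 11, z = 33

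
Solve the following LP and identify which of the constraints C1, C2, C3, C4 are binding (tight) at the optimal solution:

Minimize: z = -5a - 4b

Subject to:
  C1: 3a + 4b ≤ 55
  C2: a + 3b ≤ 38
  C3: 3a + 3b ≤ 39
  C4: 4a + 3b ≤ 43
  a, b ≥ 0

At a = 4, b = 9, compute slack b - a·x for each constraint:
  C1: 55 − 48 = 7  (slack)
  C2: 38 − 31 = 7  (slack)
  C3: 39 − 39 = 0  (binding)
  C4: 43 − 43 = 0  (binding)

Optimal: a = 4, b = 9
Binding: C3, C4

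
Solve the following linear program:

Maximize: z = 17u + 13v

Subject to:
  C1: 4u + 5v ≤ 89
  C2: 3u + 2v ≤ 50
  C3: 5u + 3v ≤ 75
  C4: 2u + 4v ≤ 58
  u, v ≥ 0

Evaluate the objective at each vertex of the feasible region:
  z(0, 0) = 0
  z(15, 0) = 255
  z(9, 10) = 283  ←
  z(0, 14.5) = 188.5
The maximum is at u = 9, v = 10.

u = 9, v = 10, z = 283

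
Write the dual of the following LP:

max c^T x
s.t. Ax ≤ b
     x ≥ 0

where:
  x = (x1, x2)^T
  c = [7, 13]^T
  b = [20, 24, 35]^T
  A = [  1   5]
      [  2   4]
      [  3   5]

Primal max cᵀx s.t. Ax ≤ b, x ≥ 0  →  Dual min bᵀy s.t. Aᵀy ≥ c, y ≥ 0.

Minimize: z = 20y1 + 24y2 + 35y3

Subject to:
  y1 + 2y2 + 3y3 ≥ 7
  5y1 + 4y2 + 5y3 ≥ 13
  y1, y2, y3 ≥ 0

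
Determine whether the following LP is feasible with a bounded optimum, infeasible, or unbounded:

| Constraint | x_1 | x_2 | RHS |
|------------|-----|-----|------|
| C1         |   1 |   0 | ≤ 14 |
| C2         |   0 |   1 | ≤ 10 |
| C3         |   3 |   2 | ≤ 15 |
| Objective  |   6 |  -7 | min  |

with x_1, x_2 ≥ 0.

Feasible with a bounded optimal solution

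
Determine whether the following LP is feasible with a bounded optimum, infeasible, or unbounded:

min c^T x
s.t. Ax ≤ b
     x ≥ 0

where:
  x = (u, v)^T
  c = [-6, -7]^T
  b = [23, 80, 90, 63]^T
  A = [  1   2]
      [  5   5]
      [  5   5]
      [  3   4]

Feasible with a bounded optimal solution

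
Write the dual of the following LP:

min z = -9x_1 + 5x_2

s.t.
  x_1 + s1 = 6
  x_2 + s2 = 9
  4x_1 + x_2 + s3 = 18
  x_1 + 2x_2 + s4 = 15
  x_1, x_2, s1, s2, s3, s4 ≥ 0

Primal min cᵀx s.t. Ax ≤ b, x ≥ 0  →  Dual max −bᵀy s.t. Aᵀy ≥ −c, y ≥ 0.

Maximize: z = -6y1 - 9y2 - 18y3 - 15y4

Subject to:
  y1 + 4y3 + y4 ≥ 9
  y2 + y3 + 2y4 ≥ -5
  y1, y2, y3, y4 ≥ 0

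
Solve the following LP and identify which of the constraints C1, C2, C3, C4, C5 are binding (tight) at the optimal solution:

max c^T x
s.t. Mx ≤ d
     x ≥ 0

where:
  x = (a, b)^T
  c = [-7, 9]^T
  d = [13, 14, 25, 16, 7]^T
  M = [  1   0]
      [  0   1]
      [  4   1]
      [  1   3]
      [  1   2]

At a = 0, b = 3.5, compute slack b - a·x for each constraint:
  C1: 13 − 0 = 13  (slack)
  C2: 14 − 3.5 = 10.5  (slack)
  C3: 25 − 3.5 = 21.5  (slack)
  C4: 16 − 10.5 = 5.5  (slack)
  C5: 7 − 7 = 0  (binding)

Optimal: a = 0, b = 3.5
Binding: C5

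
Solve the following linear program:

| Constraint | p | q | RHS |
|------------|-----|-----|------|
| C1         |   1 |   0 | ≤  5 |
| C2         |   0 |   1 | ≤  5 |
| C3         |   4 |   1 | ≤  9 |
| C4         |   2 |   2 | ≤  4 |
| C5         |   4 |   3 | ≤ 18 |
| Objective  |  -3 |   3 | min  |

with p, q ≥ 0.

Evaluate the objective at each vertex of the feasible region:
  z(0, 0) = 0
  z(2, 0) = -6  ←
  z(0, 2) = 6
The minimum is at p = 2, q = 0.

p = 2, q = 0, z = -6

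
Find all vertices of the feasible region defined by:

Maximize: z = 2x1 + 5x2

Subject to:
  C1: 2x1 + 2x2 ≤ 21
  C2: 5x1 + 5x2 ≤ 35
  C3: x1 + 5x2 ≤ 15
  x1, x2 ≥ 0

(0, 0), (7, 0), (5, 2), (0, 3)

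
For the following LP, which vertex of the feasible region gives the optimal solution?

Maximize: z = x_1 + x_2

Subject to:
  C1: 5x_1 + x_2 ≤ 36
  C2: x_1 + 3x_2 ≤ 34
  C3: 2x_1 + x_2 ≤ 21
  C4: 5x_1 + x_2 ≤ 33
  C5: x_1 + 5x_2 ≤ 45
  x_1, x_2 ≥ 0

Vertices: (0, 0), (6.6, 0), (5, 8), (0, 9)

Evaluate the objective at each vertex of the feasible region:
  z(0, 0) = 0
  z(6.6, 0) = 6.6
  z(5, 8) = 13  ←
  z(0, 9) = 9
The maximum is at x_1 = 5, x_2 = 8.

(5, 8)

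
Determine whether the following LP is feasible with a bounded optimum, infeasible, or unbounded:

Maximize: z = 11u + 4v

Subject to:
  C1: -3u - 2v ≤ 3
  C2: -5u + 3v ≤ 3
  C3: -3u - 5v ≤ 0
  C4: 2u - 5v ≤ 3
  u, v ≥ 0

Unbounded (objective can increase without bound)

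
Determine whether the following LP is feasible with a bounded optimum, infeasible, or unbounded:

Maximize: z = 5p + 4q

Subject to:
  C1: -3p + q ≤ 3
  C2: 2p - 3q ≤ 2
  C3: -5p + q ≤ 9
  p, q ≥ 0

Unbounded (objective can increase without bound)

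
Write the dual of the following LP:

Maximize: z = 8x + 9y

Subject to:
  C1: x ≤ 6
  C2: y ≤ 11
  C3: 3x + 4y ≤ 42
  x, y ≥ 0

Primal max cᵀx s.t. Ax ≤ b, x ≥ 0  →  Dual min bᵀy s.t. Aᵀy ≥ c, y ≥ 0.

Minimize: z = 6y1 + 11y2 + 42y3

Subject to:
  y1 + 3y3 ≥ 8
  y2 + 4y3 ≥ 9
  y1, y2, y3 ≥ 0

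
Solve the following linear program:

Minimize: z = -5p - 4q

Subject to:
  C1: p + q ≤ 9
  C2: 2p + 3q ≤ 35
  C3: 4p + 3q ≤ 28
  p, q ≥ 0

Evaluate the objective at each vertex of the feasible region:
  z(0, 0) = 0
  z(7, 0) = -35
  z(1, 8) = -37  ←
  z(0, 9) = -36
The minimum is at p = 1, q = 8.

p = 1, q = 8, z = -37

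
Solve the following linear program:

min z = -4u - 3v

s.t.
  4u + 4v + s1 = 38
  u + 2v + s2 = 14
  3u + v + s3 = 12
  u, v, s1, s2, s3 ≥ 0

Evaluate the objective at each vertex of the feasible region:
  z(0, 0) = 0
  z(4, 0) = -16
  z(2, 6) = -26  ←
  z(0, 7) = -21
The minimum is at u = 2, v = 6.

u = 2, v = 6, z = -26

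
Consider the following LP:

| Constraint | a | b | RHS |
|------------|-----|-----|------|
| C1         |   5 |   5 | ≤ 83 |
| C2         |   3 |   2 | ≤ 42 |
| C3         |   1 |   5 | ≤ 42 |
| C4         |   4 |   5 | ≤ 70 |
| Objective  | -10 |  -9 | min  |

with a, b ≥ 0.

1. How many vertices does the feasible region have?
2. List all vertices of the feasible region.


1. 5
2. (0, 0), (14, 0), (10, 6), (9.333, 6.533), (0, 8.4)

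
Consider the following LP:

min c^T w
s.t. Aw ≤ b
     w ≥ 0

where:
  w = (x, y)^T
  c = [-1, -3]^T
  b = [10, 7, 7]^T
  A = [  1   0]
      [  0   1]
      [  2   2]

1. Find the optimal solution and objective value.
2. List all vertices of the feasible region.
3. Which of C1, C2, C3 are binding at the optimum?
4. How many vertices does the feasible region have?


1. x = 0, y = 3.5, z = -10.5
2. (0, 0), (3.5, 0), (0, 3.5)
3. C3
4. 3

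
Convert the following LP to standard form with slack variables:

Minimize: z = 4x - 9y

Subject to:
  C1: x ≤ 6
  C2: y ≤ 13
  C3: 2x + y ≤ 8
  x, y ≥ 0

min z = 4x - 9y

s.t.
  x + s1 = 6
  y + s2 = 13
  2x + y + s3 = 8
  x, y, s1, s2, s3 ≥ 0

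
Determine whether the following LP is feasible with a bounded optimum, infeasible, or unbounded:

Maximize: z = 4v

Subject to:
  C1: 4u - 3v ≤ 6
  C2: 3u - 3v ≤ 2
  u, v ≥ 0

Unbounded (objective can increase without bound)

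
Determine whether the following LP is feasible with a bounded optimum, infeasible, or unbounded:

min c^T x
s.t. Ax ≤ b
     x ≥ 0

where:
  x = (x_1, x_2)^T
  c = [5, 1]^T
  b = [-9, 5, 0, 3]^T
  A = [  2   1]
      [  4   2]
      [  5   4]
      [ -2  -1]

Infeasible (no feasible solution exists)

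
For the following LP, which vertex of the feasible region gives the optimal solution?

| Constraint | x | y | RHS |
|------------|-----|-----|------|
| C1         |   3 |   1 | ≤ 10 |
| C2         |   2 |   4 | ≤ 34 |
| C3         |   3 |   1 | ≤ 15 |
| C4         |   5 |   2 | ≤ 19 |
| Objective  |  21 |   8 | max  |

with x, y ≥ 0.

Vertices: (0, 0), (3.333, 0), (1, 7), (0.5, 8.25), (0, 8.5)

Evaluate the objective at each vertex of the feasible region:
  z(0, 0) = 0
  z(3.333, 0) = 70
  z(1, 7) = 77  ←
  z(0.5, 8.25) = 76.5
  z(0, 8.5) = 68
The maximum is at x = 1, y = 7.

(1, 7)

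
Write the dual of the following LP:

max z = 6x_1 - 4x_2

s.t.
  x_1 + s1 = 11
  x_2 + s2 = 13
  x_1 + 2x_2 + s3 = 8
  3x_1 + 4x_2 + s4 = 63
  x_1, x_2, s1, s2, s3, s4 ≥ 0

Primal max cᵀx s.t. Ax ≤ b, x ≥ 0  →  Dual min bᵀy s.t. Aᵀy ≥ c, y ≥ 0.

Minimize: z = 11y1 + 13y2 + 8y3 + 63y4

Subject to:
  y1 + y3 + 3y4 ≥ 6
  y2 + 2y3 + 4y4 ≥ -4
  y1, y2, y3, y4 ≥ 0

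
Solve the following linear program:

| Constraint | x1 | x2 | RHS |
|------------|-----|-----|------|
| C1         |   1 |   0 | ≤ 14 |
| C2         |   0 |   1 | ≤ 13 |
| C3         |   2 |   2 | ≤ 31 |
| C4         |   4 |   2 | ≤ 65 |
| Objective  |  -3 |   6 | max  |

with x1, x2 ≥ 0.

Evaluate the objective at each vertex of the feasible region:
  z(0, 0) = 0
  z(14, 0) = -42
  z(14, 1.5) = -33
  z(2.5, 13) = 70.5
  z(0, 13) = 78  ←
The maximum is at x1 = 0, x2 = 13.

x1 = 0, x2 = 13, z = 78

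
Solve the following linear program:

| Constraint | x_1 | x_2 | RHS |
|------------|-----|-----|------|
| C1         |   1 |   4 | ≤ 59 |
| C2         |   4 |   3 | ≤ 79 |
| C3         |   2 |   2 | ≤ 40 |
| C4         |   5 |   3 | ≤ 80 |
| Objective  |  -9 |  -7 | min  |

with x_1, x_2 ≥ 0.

Evaluate the objective at each vertex of the feasible region:
  z(0, 0) = 0
  z(16, 0) = -144
  z(10, 10) = -160  ←
  z(7, 13) = -154
  z(0, 14.75) = -103.2
The minimum is at x_1 = 10, x_2 = 10.

x_1 = 10, x_2 = 10, z = -160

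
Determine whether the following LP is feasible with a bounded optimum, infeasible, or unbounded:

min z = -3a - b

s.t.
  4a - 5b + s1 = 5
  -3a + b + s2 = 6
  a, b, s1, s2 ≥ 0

Unbounded (objective can decrease without bound)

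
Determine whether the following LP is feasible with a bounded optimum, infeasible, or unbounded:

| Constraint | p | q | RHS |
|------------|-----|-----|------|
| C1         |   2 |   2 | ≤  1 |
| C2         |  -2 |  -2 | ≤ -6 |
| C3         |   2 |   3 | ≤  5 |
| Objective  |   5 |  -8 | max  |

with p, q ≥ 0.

Infeasible (no feasible solution exists)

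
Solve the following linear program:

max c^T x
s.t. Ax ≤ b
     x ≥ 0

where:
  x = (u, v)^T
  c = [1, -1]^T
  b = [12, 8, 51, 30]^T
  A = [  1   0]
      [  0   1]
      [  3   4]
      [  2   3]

Evaluate the objective at each vertex of the feasible region:
  z(0, 0) = 0
  z(12, 0) = 12  ←
  z(12, 2) = 10
  z(3, 8) = -5
  z(0, 8) = -8
The maximum is at u = 12, v = 0.

u = 12, v = 0, z = 12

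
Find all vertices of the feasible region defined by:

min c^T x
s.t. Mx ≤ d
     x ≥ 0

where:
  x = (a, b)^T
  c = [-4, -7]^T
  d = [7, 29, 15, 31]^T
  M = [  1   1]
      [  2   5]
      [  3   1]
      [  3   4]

(0, 0), (5, 0), (4, 3), (2, 5), (0, 5.8)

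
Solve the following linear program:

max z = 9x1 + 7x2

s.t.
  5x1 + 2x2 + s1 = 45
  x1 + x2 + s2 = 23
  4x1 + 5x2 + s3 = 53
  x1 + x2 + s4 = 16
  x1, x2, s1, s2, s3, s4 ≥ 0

Evaluate the objective at each vertex of the feasible region:
  z(0, 0) = 0
  z(9, 0) = 81
  z(7, 5) = 98  ←
  z(0, 10.6) = 74.2
The maximum is at x1 = 7, x2 = 5.

x1 = 7, x2 = 5, z = 98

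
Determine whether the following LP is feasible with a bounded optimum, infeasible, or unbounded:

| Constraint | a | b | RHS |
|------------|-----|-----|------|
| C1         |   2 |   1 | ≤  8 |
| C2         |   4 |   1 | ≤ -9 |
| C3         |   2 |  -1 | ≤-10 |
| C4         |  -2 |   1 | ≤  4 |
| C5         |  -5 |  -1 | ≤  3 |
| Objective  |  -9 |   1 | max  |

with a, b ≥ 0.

Infeasible (no feasible solution exists)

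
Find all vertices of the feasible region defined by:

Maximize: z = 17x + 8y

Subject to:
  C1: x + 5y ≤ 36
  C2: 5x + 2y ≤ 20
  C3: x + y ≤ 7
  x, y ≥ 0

(0, 0), (4, 0), (2, 5), (0, 7)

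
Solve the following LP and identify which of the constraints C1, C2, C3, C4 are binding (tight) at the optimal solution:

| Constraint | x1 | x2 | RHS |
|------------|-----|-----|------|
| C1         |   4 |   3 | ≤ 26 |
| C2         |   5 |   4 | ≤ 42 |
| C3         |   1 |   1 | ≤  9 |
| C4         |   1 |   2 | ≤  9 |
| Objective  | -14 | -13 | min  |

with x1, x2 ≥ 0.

At x1 = 5, x2 = 2, compute slack b - a·x for each constraint:
  C1: 26 − 26 = 0  (binding)
  C2: 42 − 33 = 9  (slack)
  C3: 9 − 7 = 2  (slack)
  C4: 9 − 9 = 0  (binding)

Optimal: x1 = 5, x2 = 2
Binding: C1, C4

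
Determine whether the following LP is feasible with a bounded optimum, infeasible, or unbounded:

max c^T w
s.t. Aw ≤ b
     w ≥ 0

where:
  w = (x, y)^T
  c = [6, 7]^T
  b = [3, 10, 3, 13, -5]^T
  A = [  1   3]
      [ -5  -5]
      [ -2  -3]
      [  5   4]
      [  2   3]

Infeasible (no feasible solution exists)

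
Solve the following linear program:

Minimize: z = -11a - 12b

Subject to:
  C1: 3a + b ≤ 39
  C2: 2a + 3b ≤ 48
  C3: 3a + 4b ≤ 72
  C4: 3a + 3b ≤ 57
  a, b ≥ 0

Evaluate the objective at each vertex of the feasible region:
  z(0, 0) = 0
  z(13, 0) = -143
  z(10, 9) = -218
  z(9, 10) = -219  ←
  z(0, 16) = -192
The minimum is at a = 9, b = 10.

a = 9, b = 10, z = -219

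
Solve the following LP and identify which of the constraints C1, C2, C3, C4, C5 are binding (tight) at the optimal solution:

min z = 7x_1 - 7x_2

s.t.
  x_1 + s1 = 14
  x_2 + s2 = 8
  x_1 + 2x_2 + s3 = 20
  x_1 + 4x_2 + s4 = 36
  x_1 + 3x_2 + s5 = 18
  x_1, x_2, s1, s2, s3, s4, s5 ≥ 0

At x_1 = 0, x_2 = 6, compute slack b - a·x for each constraint:
  C1: 14 − 0 = 14  (slack)
  C2: 8 − 6 = 2  (slack)
  C3: 20 − 12 = 8  (slack)
  C4: 36 − 24 = 12  (slack)
  C5: 18 − 18 = 0  (binding)

Optimal: x_1 = 0, x_2 = 6
Binding: C5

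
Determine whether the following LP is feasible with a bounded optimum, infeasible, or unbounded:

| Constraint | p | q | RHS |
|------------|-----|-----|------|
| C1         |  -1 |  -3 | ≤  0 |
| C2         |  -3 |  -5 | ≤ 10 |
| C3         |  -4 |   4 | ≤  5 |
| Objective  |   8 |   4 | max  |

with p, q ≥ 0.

Unbounded (objective can increase without bound)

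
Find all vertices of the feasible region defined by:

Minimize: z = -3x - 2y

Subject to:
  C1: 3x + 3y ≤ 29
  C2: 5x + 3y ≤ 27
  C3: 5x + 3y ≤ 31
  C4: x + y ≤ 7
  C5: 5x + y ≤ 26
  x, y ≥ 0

(0, 0), (5.2, 0), (5.1, 0.5), (3, 4), (0, 7)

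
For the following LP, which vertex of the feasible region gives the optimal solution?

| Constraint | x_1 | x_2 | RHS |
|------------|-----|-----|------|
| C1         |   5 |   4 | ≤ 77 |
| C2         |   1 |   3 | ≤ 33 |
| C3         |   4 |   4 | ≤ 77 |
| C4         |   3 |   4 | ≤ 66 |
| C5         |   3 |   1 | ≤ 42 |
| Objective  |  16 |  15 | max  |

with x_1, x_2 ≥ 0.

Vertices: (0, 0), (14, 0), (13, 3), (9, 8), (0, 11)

Evaluate the objective at each vertex of the feasible region:
  z(0, 0) = 0
  z(14, 0) = 224
  z(13, 3) = 253
  z(9, 8) = 264  ←
  z(0, 11) = 165
The maximum is at x_1 = 9, x_2 = 8.

(9, 8)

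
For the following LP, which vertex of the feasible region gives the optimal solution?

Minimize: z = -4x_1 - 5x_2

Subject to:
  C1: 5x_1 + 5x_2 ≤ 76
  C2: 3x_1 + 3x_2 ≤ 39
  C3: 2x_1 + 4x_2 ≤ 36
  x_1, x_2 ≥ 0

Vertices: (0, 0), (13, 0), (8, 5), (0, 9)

Evaluate the objective at each vertex of the feasible region:
  z(0, 0) = 0
  z(13, 0) = -52
  z(8, 5) = -57  ←
  z(0, 9) = -45
The minimum is at x_1 = 8, x_2 = 5.

(8, 5)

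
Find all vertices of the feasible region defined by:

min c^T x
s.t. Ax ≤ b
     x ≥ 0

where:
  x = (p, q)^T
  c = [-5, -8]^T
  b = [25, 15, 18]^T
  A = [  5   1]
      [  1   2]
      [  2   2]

(0, 0), (5, 0), (4, 5), (3, 6), (0, 7.5)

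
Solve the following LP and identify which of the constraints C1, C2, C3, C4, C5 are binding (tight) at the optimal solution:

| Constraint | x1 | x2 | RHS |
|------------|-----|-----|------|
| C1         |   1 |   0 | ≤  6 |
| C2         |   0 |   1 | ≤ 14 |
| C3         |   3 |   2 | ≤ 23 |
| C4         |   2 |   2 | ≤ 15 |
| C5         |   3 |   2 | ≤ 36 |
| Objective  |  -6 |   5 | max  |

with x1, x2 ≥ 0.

At x1 = 0, x2 = 7.5, compute slack b - a·x for each constraint:
  C1: 6 − 0 = 6  (slack)
  C2: 14 − 7.5 = 6.5  (slack)
  C3: 23 − 15 = 8  (slack)
  C4: 15 − 15 = 0  (binding)
  C5: 36 − 15 = 21  (slack)

Optimal: x1 = 0, x2 = 7.5
Binding: C4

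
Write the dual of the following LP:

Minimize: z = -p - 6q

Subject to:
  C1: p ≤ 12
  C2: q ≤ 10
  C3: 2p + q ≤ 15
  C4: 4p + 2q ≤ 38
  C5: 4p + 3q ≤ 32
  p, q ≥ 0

Primal min cᵀx s.t. Ax ≤ b, x ≥ 0  →  Dual max −bᵀy s.t. Aᵀy ≥ −c, y ≥ 0.

Maximize: z = -12y1 - 10y2 - 15y3 - 38y4 - 32y5

Subject to:
  y1 + 2y3 + 4y4 + 4y5 ≥ 1
  y2 + y3 + 2y4 + 3y5 ≥ 6
  y1, y2, y3, y4, y5 ≥ 0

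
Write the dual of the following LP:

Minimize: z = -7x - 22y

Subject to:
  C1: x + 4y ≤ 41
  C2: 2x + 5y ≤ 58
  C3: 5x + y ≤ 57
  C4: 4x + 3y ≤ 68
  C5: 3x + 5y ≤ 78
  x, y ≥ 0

Primal min cᵀx s.t. Ax ≤ b, x ≥ 0  →  Dual max −bᵀy s.t. Aᵀy ≥ −c, y ≥ 0.

Maximize: z = -41y1 - 58y2 - 57y3 - 68y4 - 78y5

Subject to:
  y1 + 2y2 + 5y3 + 4y4 + 3y5 ≥ 7
  4y1 + 5y2 + y3 + 3y4 + 5y5 ≥ 22
  y1, y2, y3, y4, y5 ≥ 0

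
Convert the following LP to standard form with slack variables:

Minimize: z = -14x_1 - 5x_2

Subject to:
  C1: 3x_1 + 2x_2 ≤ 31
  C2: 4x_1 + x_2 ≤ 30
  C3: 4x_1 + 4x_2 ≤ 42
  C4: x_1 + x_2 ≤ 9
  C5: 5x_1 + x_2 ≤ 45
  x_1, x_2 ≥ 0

min z = -14x_1 - 5x_2

s.t.
  3x_1 + 2x_2 + s1 = 31
  4x_1 + x_2 + s2 = 30
  4x_1 + 4x_2 + s3 = 42
  x_1 + x_2 + s4 = 9
  5x_1 + x_2 + s5 = 45
  x_1, x_2, s1, s2, s3, s4, s5 ≥ 0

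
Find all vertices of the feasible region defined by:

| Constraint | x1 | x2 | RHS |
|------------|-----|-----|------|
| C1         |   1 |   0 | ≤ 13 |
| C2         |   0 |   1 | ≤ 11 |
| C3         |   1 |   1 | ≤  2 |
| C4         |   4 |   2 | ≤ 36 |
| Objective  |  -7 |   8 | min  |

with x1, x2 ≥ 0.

(0, 0), (2, 0), (0, 2)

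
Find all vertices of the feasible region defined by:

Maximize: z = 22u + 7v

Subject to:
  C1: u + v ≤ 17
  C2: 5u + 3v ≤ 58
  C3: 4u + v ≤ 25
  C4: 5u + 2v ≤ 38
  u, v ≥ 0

(0, 0), (6.25, 0), (4, 9), (1.333, 15.67), (0, 17)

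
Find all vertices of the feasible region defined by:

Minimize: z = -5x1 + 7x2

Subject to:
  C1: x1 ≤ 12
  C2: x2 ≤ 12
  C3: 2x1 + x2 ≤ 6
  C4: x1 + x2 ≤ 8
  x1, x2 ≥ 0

(0, 0), (3, 0), (0, 6)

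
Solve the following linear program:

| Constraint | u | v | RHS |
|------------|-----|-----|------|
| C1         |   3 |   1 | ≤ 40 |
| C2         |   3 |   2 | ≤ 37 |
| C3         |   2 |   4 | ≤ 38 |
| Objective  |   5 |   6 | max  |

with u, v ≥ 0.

Evaluate the objective at each vertex of the feasible region:
  z(0, 0) = 0
  z(12.33, 0) = 61.67
  z(9, 5) = 75  ←
  z(0, 9.5) = 57
The maximum is at u = 9, v = 5.

u = 9, v = 5, z = 75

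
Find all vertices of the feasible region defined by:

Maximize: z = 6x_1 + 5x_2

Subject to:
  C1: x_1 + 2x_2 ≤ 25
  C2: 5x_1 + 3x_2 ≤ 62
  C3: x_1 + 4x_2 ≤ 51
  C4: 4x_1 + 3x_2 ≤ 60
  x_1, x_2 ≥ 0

(0, 0), (12.4, 0), (7, 9), (0, 12.5)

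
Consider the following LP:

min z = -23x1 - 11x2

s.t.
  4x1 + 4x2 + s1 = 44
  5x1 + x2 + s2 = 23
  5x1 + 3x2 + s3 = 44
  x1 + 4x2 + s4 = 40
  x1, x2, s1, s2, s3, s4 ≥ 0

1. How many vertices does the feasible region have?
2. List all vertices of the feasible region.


1. 5
2. (0, 0), (4.6, 0), (3, 8), (1.333, 9.667), (0, 10)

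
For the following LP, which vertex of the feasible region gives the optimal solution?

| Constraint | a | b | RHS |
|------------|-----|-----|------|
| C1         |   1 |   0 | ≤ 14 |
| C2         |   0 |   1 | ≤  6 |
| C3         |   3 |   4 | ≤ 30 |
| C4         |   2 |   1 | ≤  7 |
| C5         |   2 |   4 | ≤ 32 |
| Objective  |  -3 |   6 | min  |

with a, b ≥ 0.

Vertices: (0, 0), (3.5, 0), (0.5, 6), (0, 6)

Evaluate the objective at each vertex of the feasible region:
  z(0, 0) = 0
  z(3.5, 0) = -10.5  ←
  z(0.5, 6) = 34.5
  z(0, 6) = 36
The minimum is at a = 3.5, b = 0.

(3.5, 0)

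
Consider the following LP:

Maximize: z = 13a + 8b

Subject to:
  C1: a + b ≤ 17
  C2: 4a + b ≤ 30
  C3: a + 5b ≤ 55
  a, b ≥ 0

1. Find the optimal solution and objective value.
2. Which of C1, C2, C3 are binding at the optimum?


1. a = 5, b = 10, z = 145
2. C2, C3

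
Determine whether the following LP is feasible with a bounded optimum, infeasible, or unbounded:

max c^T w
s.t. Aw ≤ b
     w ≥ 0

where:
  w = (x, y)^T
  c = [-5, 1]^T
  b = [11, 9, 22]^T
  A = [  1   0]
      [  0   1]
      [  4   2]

Feasible with a bounded optimal solution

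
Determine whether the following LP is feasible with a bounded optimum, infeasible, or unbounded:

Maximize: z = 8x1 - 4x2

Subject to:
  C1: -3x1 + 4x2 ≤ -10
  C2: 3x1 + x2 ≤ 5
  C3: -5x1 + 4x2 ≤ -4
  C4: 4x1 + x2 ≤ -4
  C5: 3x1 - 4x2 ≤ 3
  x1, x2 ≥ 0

Infeasible (no feasible solution exists)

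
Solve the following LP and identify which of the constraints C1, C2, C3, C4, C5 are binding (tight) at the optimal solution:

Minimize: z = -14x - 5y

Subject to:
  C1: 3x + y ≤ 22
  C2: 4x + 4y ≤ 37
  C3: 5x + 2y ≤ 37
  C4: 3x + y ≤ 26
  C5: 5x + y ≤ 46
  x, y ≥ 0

At x = 7, y = 1, compute slack b - a·x for each constraint:
  C1: 22 − 22 = 0  (binding)
  C2: 37 − 32 = 5  (slack)
  C3: 37 − 37 = 0  (binding)
  C4: 26 − 22 = 4  (slack)
  C5: 46 − 36 = 10  (slack)

Optimal: x = 7, y = 1
Binding: C1, C3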